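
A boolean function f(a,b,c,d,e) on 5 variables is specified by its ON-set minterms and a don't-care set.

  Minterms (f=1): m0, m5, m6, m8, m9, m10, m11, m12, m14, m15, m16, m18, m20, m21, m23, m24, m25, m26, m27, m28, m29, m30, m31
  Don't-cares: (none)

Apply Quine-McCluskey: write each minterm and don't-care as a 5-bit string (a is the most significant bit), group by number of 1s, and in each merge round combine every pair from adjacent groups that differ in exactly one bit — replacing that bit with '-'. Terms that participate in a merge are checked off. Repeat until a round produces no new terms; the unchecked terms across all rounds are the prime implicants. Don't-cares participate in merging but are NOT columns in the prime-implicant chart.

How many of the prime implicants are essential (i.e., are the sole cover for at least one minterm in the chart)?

8

size-2^0 implicants → 00000(✓)  00101(✓)  00110(✓)  01000(✓)  01001(✓)  01010(✓)  01011(✓)  01100(✓)  01110(✓)  01111(✓)  10000(✓)  10010(✓)  10100(✓)  10101(✓)  10111(✓)  11000(✓)  11001(✓)  11010(✓)  11011(✓)  11100(✓)  11101(✓)  11110(✓)  11111(✓)
size-2^1 implicants → -0000(✓)  -0101  -1000(✓)  -1001(✓)  -1010(✓)  -1011(✓)  -1100(✓)  -1110(✓)  -1111(✓)  0-000(✓)  0-110  01-00(✓)  01-10(✓)  01-11(✓)  010-0(✓)  010-1(✓)  0100-(✓)  0101-(✓)  011-0(✓)  0111-(✓)  1-000(✓)  1-010(✓)  1-100(✓)  1-101(✓)  1-111(✓)  10-00(✓)  100-0(✓)  101-1(✓)  1010-(✓)  11-00(✓)  11-01(✓)  11-10(✓)  11-11(✓)  110-0(✓)  110-1(✓)  1100-(✓)  1101-(✓)  111-0(✓)  111-1(✓)  1110-(✓)  1111-(✓)
size-2^2 implicants → --000  -1-00(✓)  -1-10(✓)  -1-11(✓)  -10-0(✓)  -10-1(✓)  -100-(✓)  -101-(✓)  -11-0(✓)  -111-(✓)  01--0(✓)  01-1-(✓)  010--(✓)  1--00  1-0-0  1-1-1  1-10-  11--0(✓)  11--1(✓)  11-0-(✓)  11-1-(✓)  110--(✓)  111--(✓)
size-2^3 implicants → -1--0  -1-1-  -10--  11---
Unchecked terms (primes): --000, -0101, -1--0, -1-1-, -10--, 0-110, 1--00, 1-0-0, 1-1-1, 1-10-, 11---
Minterm coverage:
  m0 ⊆ --000 [E]
  m5 ⊆ -0101 [E]
  m6 ⊆ 0-110 [E]
  m8 ⊆ --000,-1--0,-10--
  m9 ⊆ -10-- [E]
  m10 ⊆ -1--0,-1-1-,-10--
  m11 ⊆ -1-1-,-10--
  m12 ⊆ -1--0 [E]
  m14 ⊆ -1--0,-1-1-,0-110
  m15 ⊆ -1-1- [E]
  m16 ⊆ --000,1--00,1-0-0
  m18 ⊆ 1-0-0 [E]
  m20 ⊆ 1--00,1-10-
  m21 ⊆ -0101,1-1-1,1-10-
  m23 ⊆ 1-1-1 [E]
  m24 ⊆ --000,-1--0,-10--,1--00,1-0-0,11---
  m25 ⊆ -10--,11---
  m26 ⊆ -1--0,-1-1-,-10--,1-0-0,11---
  m27 ⊆ -1-1-,-10--,11---
  m28 ⊆ -1--0,1--00,1-10-,11---
  m29 ⊆ 1-1-1,1-10-,11---
  m30 ⊆ -1--0,-1-1-,11---
  m31 ⊆ -1-1-,1-1-1,11---
E = {--000, -0101, -1--0, -1-1-, -10--, 0-110, 1-0-0, 1-1-1}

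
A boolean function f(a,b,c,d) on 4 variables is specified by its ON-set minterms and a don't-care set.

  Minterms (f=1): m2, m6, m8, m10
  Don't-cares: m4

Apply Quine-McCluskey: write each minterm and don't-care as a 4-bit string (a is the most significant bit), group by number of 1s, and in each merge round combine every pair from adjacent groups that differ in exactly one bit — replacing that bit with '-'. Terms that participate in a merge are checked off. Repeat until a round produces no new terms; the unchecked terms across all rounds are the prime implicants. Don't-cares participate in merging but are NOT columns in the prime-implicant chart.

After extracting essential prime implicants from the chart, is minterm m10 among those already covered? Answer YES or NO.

Round 0: 0010✓ 0100✓ 0110✓ 1000✓ 1010✓
Round 1: -010 0-10 01-0 10-0
PIs = {-010, 0-10, 01-0, 10-0}
Coverage chart:
  m2: -010,0-10
  m6: 0-10,01-0
  m8: 10-0 ←essential
  m10: -010,10-0
Essential: 10-0

YES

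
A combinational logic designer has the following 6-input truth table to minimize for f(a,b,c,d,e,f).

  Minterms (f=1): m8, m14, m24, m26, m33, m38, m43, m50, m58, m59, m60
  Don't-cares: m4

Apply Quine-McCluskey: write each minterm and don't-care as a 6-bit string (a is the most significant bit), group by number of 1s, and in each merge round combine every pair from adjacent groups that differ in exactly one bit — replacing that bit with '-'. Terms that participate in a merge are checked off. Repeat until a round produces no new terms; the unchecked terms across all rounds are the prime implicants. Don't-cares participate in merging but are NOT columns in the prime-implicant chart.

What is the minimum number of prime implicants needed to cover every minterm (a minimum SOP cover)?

8

Round 0: 000100 001000✓ 001110 011000✓ 011010✓ 100001 100110 101011✓ 110010✓ 111010✓ 111011✓ 111100
Round 1: -11010 0-1000 0110-0 1-1011 11-010 11101-
PIs = {-11010, 0-1000, 000100, 001110, 0110-0, 1-1011, 100001, 100110, 11-010, 11101-, 111100}
Coverage chart:
  m8: 0-1000 ←essential
  m14: 001110 ←essential
  m24: 0-1000,0110-0
  m26: -11010,0110-0
  m33: 100001 ←essential
  m38: 100110 ←essential
  m43: 1-1011 ←essential
  m50: 11-010 ←essential
  m58: -11010,11-010,11101-
  m59: 1-1011,11101-
  m60: 111100 ←essential
Essential: 0-1000, 001110, 1-1011, 100001, 100110, 11-010, 111100
Petrick residual → -11010
Min cover (8 terms): bcd'ef' + a'cd'e'f' + a'b'cdef' + acd'ef + ab'c'd'e'f + ab'c'def' + abd'ef' + abcde'f'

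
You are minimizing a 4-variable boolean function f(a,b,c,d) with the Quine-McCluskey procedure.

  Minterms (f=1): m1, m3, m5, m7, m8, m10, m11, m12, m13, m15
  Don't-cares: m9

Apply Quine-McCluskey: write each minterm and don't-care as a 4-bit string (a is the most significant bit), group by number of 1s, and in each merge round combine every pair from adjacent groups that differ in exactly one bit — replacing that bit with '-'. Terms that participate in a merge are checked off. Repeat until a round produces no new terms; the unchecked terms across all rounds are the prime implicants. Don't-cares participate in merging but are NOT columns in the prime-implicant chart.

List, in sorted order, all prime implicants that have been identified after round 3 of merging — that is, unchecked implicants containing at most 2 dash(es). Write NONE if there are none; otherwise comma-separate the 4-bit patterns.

[col 0] 0001*, 0011*, 0101*, 0111*, 1000*, 1001*, 1010*, 1011*, 1100*, 1101*, 1111*
[col 1] -001*, -011*, -101*, -111*, 0-01*, 0-11*, 00-1*, 01-1*, 1-00*, 1-01*, 1-11*, 10-0*, 10-1*, 100-*, 101-*, 11-1*, 110-*
[col 2] --01*, --11*, -0-1*, -1-1*, 0--1*, 1--1*, 1-0-, 10--
[col 3] ---1
Prime implicants: ---1, 1-0-, 10--

1-0-, 10--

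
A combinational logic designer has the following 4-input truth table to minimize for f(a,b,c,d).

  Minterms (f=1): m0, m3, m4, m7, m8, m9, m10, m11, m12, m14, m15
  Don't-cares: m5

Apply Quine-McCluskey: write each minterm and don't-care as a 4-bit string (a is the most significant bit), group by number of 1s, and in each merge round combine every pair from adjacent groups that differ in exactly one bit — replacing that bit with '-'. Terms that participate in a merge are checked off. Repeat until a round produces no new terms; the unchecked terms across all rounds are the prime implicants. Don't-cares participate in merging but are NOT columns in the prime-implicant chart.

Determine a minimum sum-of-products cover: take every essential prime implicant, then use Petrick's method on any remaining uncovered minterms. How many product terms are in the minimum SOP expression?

4

[col 0] 0000*, 0011*, 0100*, 0101*, 0111*, 1000*, 1001*, 1010*, 1011*, 1100*, 1110*, 1111*
[col 1] -000*, -011*, -100*, -111*, 0-00*, 0-11*, 01-1, 010-, 1-00*, 1-10*, 1-11*, 10-0*, 10-1*, 100-*, 101-*, 11-0*, 111-*
[col 2] --00, --11, 1--0, 1-1-, 10--
Prime implicants: --00, --11, 01-1, 010-, 1--0, 1-1-, 10--
PI chart (minterm → PIs covering it):
  0 | --00  (sole → essential)
  3 | --11  (sole → essential)
  4 | --00,010-
  7 | --11,01-1
  8 | --00,1--0,10--
  9 | 10--  (sole → essential)
  10 | 1--0,1-1-,10--
  11 | --11,1-1-,10--
  12 | --00,1--0
  14 | 1--0,1-1-
  15 | --11,1-1-
Essential prime implicants: --00, --11, 10--
Petrick residual → 1--0
Minimum SOP uses 4 PIs: c'd' + cd + ad' + ab'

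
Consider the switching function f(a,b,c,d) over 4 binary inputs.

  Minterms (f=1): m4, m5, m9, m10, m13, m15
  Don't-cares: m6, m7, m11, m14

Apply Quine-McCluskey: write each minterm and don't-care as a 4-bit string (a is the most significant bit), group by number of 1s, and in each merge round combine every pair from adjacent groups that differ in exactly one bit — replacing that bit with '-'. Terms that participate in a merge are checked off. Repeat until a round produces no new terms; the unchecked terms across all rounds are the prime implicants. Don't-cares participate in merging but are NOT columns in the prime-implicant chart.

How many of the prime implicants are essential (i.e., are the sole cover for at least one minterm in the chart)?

3

[col 0] 0100*, 0101*, 0110*, 0111*, 1001*, 1010*, 1011*, 1101*, 1110*, 1111*
[col 1] -101*, -110*, -111*, 01-0*, 01-1*, 010-*, 011-*, 1-01*, 1-10*, 1-11*, 10-1*, 101-*, 11-1*, 111-*
[col 2] -1-1, -11-, 01--, 1--1, 1-1-
Prime implicants: -1-1, -11-, 01--, 1--1, 1-1-
PI chart (minterm → PIs covering it):
  4 | 01--  (sole → essential)
  5 | -1-1,01--
  9 | 1--1  (sole → essential)
  10 | 1-1-  (sole → essential)
  13 | -1-1,1--1
  15 | -1-1,-11-,1--1,1-1-
Essential prime implicants: 01--, 1--1, 1-1-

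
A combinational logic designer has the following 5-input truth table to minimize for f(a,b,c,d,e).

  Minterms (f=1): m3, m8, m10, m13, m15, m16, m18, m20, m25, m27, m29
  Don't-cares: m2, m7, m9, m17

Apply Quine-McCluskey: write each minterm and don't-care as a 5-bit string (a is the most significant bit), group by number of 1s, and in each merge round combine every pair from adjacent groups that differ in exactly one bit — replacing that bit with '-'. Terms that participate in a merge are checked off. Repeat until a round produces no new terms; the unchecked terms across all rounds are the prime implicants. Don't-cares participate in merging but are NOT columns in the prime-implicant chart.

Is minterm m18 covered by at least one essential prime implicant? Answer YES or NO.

[col 0] 00010*, 00011*, 00111*, 01000*, 01001*, 01010*, 01101*, 01111*, 10000*, 10001*, 10010*, 10100*, 11001*, 11011*, 11101*
[col 1] -0010, -1001*, -1101*, 0-010, 0-111, 00-11, 0001-, 01-01*, 010-0, 0100-, 011-1, 1-001, 10-00, 100-0, 1000-, 11-01*, 110-1
[col 2] -1-01
Prime implicants: -0010, -1-01, 0-010, 0-111, 00-11, 0001-, 010-0, 0100-, 011-1, 1-001, 10-00, 100-0, 1000-, 110-1
PI chart (minterm → PIs covering it):
  3 | 00-11,0001-
  8 | 010-0,0100-
  10 | 0-010,010-0
  13 | -1-01,011-1
  15 | 0-111,011-1
  16 | 10-00,100-0,1000-
  18 | -0010,100-0
  20 | 10-00  (sole → essential)
  25 | -1-01,1-001,110-1
  27 | 110-1  (sole → essential)
  29 | -1-01  (sole → essential)
Essential prime implicants: -1-01, 10-00, 110-1

NO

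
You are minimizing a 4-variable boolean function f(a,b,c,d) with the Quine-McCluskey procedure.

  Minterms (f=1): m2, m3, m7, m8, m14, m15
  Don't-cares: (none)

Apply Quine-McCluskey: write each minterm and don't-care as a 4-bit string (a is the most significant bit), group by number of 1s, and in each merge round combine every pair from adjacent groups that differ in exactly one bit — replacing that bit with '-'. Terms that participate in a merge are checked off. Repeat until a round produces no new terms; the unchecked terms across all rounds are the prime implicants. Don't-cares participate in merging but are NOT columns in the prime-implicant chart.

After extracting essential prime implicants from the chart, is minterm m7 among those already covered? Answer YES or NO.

size-2^0 implicants → 0010(✓)  0011(✓)  0111(✓)  1000  1110(✓)  1111(✓)
size-2^1 implicants → -111  0-11  001-  111-
Unchecked terms (primes): -111, 0-11, 001-, 1000, 111-
Minterm coverage:
  m2 ⊆ 001- [E]
  m3 ⊆ 0-11,001-
  m7 ⊆ -111,0-11
  m8 ⊆ 1000 [E]
  m14 ⊆ 111- [E]
  m15 ⊆ -111,111-
E = {001-, 1000, 111-}

NO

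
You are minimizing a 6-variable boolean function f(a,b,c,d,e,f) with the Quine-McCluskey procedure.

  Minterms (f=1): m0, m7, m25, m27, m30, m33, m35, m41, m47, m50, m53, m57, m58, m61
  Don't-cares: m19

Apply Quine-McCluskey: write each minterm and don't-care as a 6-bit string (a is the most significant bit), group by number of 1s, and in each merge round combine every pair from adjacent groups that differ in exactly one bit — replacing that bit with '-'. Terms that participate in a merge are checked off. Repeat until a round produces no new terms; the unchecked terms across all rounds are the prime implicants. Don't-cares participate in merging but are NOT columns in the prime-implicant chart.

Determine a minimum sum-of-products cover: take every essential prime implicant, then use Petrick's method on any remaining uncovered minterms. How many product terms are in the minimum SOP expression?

9

[col 0] 000000, 000111, 010011*, 011001*, 011011*, 011110, 100001*, 100011*, 101001*, 101111, 110010*, 110101*, 111001*, 111010*, 111101*
[col 1] -11001, 01-011, 0110-1, 1-1001, 10-001, 1000-1, 11-010, 11-101, 111-01
Prime implicants: -11001, 000000, 000111, 01-011, 0110-1, 011110, 1-1001, 10-001, 1000-1, 101111, 11-010, 11-101, 111-01
PI chart (minterm → PIs covering it):
  0 | 000000  (sole → essential)
  7 | 000111  (sole → essential)
  25 | -11001,0110-1
  27 | 01-011,0110-1
  30 | 011110  (sole → essential)
  33 | 10-001,1000-1
  35 | 1000-1  (sole → essential)
  41 | 1-1001,10-001
  47 | 101111  (sole → essential)
  50 | 11-010  (sole → essential)
  53 | 11-101  (sole → essential)
  57 | -11001,1-1001,111-01
  58 | 11-010  (sole → essential)
  61 | 11-101,111-01
Essential prime implicants: 000000, 000111, 011110, 1000-1, 101111, 11-010, 11-101
Petrick residual → 0110-1, 1-1001
Minimum SOP uses 9 PIs: a'b'c'd'e'f' + a'b'c'def + a'bcd'f + a'bcdef' + acd'e'f + ab'c'd'f + ab'cdef + abd'ef' + abde'f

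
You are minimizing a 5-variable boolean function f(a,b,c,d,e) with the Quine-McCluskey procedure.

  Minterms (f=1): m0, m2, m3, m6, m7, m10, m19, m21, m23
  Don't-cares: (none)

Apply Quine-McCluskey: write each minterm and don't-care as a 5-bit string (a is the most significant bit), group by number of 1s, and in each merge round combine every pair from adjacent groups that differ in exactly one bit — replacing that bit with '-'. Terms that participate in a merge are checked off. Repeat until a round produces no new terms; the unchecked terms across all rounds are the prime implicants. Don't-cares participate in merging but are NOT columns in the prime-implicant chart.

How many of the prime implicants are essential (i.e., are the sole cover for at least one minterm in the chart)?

5

size-2^0 implicants → 00000(✓)  00010(✓)  00011(✓)  00110(✓)  00111(✓)  01010(✓)  10011(✓)  10101(✓)  10111(✓)
size-2^1 implicants → -0011(✓)  -0111(✓)  0-010  00-10(✓)  00-11(✓)  000-0  0001-(✓)  0011-(✓)  10-11(✓)  101-1
size-2^2 implicants → -0-11  00-1-
Unchecked terms (primes): -0-11, 0-010, 00-1-, 000-0, 101-1
Minterm coverage:
  m0 ⊆ 000-0 [E]
  m2 ⊆ 0-010,00-1-,000-0
  m3 ⊆ -0-11,00-1-
  m6 ⊆ 00-1- [E]
  m7 ⊆ -0-11,00-1-
  m10 ⊆ 0-010 [E]
  m19 ⊆ -0-11 [E]
  m21 ⊆ 101-1 [E]
  m23 ⊆ -0-11,101-1
E = {-0-11, 0-010, 00-1-, 000-0, 101-1}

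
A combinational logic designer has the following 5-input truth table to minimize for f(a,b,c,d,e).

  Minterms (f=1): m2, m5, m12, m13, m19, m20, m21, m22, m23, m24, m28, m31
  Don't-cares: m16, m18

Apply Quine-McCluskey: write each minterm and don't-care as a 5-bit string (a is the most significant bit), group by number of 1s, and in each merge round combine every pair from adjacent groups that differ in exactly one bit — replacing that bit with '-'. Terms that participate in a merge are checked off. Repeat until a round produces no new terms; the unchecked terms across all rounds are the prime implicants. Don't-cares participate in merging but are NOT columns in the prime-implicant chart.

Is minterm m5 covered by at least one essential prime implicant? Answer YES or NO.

[col 0] 00010*, 00101*, 01100*, 01101*, 10000*, 10010*, 10011*, 10100*, 10101*, 10110*, 10111*, 11000*, 11100*, 11111*
[col 1] -0010, -0101, -1100, 0-101, 0110-, 1-000*, 1-100*, 1-111, 10-00*, 10-10*, 10-11*, 100-0*, 1001-*, 101-0*, 101-1*, 1010-*, 1011-*, 11-00*
[col 2] 1--00, 10--0, 10-1-, 101--
Prime implicants: -0010, -0101, -1100, 0-101, 0110-, 1--00, 1-111, 10--0, 10-1-, 101--
PI chart (minterm → PIs covering it):
  2 | -0010  (sole → essential)
  5 | -0101,0-101
  12 | -1100,0110-
  13 | 0-101,0110-
  19 | 10-1-  (sole → essential)
  20 | 1--00,10--0,101--
  21 | -0101,101--
  22 | 10--0,10-1-,101--
  23 | 1-111,10-1-,101--
  24 | 1--00  (sole → essential)
  28 | -1100,1--00
  31 | 1-111  (sole → essential)
Essential prime implicants: -0010, 1--00, 1-111, 10-1-

NO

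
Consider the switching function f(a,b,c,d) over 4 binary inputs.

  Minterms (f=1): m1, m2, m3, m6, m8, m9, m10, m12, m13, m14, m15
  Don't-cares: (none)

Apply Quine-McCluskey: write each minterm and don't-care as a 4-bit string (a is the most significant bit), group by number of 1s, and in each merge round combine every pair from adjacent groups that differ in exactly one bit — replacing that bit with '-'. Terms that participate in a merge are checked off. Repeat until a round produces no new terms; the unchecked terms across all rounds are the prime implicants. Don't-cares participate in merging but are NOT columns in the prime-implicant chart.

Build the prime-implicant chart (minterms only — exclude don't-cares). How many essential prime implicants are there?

[col 0] 0001*, 0010*, 0011*, 0110*, 1000*, 1001*, 1010*, 1100*, 1101*, 1110*, 1111*
[col 1] -001, -010*, -110*, 0-10*, 00-1, 001-, 1-00*, 1-01*, 1-10*, 10-0*, 100-*, 11-0*, 11-1*, 110-*, 111-*
[col 2] --10, 1--0, 1-0-, 11--
Prime implicants: --10, -001, 00-1, 001-, 1--0, 1-0-, 11--
PI chart (minterm → PIs covering it):
  1 | -001,00-1
  2 | --10,001-
  3 | 00-1,001-
  6 | --10  (sole → essential)
  8 | 1--0,1-0-
  9 | -001,1-0-
  10 | --10,1--0
  12 | 1--0,1-0-,11--
  13 | 1-0-,11--
  14 | --10,1--0,11--
  15 | 11--  (sole → essential)
Essential prime implicants: --10, 11--

2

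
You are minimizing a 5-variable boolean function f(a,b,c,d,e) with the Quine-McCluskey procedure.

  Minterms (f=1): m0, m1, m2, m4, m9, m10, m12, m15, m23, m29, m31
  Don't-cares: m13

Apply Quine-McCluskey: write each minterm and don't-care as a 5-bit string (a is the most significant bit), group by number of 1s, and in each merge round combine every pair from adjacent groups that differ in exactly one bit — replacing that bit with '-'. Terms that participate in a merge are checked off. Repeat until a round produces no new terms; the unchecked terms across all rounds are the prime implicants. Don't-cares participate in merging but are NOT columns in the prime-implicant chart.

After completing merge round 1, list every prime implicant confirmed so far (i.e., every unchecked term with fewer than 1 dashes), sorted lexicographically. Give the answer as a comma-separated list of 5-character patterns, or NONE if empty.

[col 0] 00000*, 00001*, 00010*, 00100*, 01001*, 01010*, 01100*, 01101*, 01111*, 10111*, 11101*, 11111*
[col 1] -1101*, -1111*, 0-001, 0-010, 0-100, 00-00, 000-0, 0000-, 01-01, 011-1*, 0110-, 1-111, 111-1*
[col 2] -11-1
Prime implicants: -11-1, 0-001, 0-010, 0-100, 00-00, 000-0, 0000-, 01-01, 0110-, 1-111

NONE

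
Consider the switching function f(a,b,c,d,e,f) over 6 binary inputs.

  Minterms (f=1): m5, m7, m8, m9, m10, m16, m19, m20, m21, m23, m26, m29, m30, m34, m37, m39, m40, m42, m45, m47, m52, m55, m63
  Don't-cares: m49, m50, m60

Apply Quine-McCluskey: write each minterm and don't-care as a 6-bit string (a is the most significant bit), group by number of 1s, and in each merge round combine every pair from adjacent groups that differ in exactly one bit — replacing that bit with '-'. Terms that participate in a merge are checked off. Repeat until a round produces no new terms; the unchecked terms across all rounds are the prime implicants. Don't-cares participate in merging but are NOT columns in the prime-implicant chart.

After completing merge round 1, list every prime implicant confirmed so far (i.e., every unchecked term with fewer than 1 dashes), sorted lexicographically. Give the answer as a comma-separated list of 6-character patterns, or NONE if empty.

[col 0] 000101*, 000111*, 001000*, 001001*, 001010*, 010000*, 010011*, 010100*, 010101*, 010111*, 011010*, 011101*, 011110*, 100010*, 100101*, 100111*, 101000*, 101010*, 101101*, 101111*, 110001, 110010*, 110100*, 110111*, 111100*, 111111*
[col 1] -00101*, -00111*, -01000*, -01010*, -10100, -10111*, 0-0101*, 0-0111*, 0-1010, 0001-1*, 0010-0*, 00100-, 01-101, 010-00, 010-11, 0101-1*, 01010-, 011-10, 1-0010, 1-0111*, 1-1111*, 10-010, 10-101*, 10-111*, 1001-1*, 1010-0*, 1011-1*, 11-100, 11-111*
[col 2] --0111, -001-1, -010-0, 0-01-1, 1--111, 10-1-1
Prime implicants: --0111, -001-1, -010-0, -10100, 0-01-1, 0-1010, 00100-, 01-101, 010-00, 010-11, 01010-, 011-10, 1--111, 1-0010, 10-010, 10-1-1, 11-100, 110001

110001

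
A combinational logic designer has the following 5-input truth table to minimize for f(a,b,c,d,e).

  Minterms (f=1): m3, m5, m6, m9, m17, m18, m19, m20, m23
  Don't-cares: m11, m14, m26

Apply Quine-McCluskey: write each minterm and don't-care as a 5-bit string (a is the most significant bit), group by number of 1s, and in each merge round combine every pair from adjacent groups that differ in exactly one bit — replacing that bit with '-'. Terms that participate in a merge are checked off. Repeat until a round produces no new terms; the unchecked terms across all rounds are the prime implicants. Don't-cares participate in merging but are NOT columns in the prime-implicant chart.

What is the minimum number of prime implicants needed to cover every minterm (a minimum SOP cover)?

[col 0] 00011*, 00101, 00110*, 01001*, 01011*, 01110*, 10001*, 10010*, 10011*, 10100, 10111*, 11010*
[col 1] -0011, 0-011, 0-110, 010-1, 1-010, 10-11, 100-1, 1001-
Prime implicants: -0011, 0-011, 0-110, 00101, 010-1, 1-010, 10-11, 100-1, 1001-, 10100
PI chart (minterm → PIs covering it):
  3 | -0011,0-011
  5 | 00101  (sole → essential)
  6 | 0-110  (sole → essential)
  9 | 010-1  (sole → essential)
  17 | 100-1  (sole → essential)
  18 | 1-010,1001-
  19 | -0011,10-11,100-1,1001-
  20 | 10100  (sole → essential)
  23 | 10-11  (sole → essential)
Essential prime implicants: 0-110, 00101, 010-1, 10-11, 100-1, 10100
Petrick residual → -0011, 1-010
Minimum SOP uses 8 PIs: b'c'de + a'cde' + a'b'cd'e + a'bc'e + ac'de' + ab'de + ab'c'e + ab'cd'e'

8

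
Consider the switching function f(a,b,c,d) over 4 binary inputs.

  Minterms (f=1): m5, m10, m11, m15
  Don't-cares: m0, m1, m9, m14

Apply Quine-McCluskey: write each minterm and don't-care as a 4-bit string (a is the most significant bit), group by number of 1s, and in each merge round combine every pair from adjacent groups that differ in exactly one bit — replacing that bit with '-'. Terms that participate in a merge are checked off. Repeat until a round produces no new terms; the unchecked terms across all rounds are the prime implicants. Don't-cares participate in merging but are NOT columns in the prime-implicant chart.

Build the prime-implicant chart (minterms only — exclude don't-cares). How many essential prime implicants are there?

[col 0] 0000*, 0001*, 0101*, 1001*, 1010*, 1011*, 1110*, 1111*
[col 1] -001, 0-01, 000-, 1-10*, 1-11*, 10-1, 101-*, 111-*
[col 2] 1-1-
Prime implicants: -001, 0-01, 000-, 1-1-, 10-1
PI chart (minterm → PIs covering it):
  5 | 0-01  (sole → essential)
  10 | 1-1-  (sole → essential)
  11 | 1-1-,10-1
  15 | 1-1-  (sole → essential)
Essential prime implicants: 0-01, 1-1-

2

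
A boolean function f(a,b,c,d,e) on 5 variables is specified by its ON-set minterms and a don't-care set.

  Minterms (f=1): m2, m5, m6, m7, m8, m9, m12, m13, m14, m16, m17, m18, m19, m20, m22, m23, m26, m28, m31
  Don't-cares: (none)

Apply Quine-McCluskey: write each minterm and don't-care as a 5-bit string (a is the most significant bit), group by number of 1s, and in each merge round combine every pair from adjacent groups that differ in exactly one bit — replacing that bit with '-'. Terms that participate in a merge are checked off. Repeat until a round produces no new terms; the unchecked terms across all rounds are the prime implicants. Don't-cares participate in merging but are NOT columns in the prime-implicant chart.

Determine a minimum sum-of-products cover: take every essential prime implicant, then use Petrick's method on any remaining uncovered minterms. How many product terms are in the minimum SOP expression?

8

size-2^0 implicants → 00010(✓)  00101(✓)  00110(✓)  00111(✓)  01000(✓)  01001(✓)  01100(✓)  01101(✓)  01110(✓)  10000(✓)  10001(✓)  10010(✓)  10011(✓)  10100(✓)  10110(✓)  10111(✓)  11010(✓)  11100(✓)  11111(✓)
size-2^1 implicants → -0010(✓)  -0110(✓)  -0111(✓)  -1100  0-101  0-110  00-10(✓)  001-1  0011-(✓)  01-00(✓)  01-01(✓)  0100-(✓)  011-0  0110-(✓)  1-010  1-100  1-111  10-00(✓)  10-10(✓)  10-11(✓)  100-0(✓)  100-1(✓)  1000-(✓)  1001-(✓)  101-0(✓)  1011-(✓)
size-2^2 implicants → -0-10  -011-  01-0-  10--0  10-1-  100--
Unchecked terms (primes): -0-10, -011-, -1100, 0-101, 0-110, 001-1, 01-0-, 011-0, 1-010, 1-100, 1-111, 10--0, 10-1-, 100--
Minterm coverage:
  m2 ⊆ -0-10 [E]
  m5 ⊆ 0-101,001-1
  m6 ⊆ -0-10,-011-,0-110
  m7 ⊆ -011-,001-1
  m8 ⊆ 01-0- [E]
  m9 ⊆ 01-0- [E]
  m12 ⊆ -1100,01-0-,011-0
  m13 ⊆ 0-101,01-0-
  m14 ⊆ 0-110,011-0
  m16 ⊆ 10--0,100--
  m17 ⊆ 100-- [E]
  m18 ⊆ -0-10,1-010,10--0,10-1-,100--
  m19 ⊆ 10-1-,100--
  m20 ⊆ 1-100,10--0
  m22 ⊆ -0-10,-011-,10--0,10-1-
  m23 ⊆ -011-,1-111,10-1-
  m26 ⊆ 1-010 [E]
  m28 ⊆ -1100,1-100
  m31 ⊆ 1-111 [E]
E = {-0-10, 01-0-, 1-010, 1-111, 100--}
Petrick residual → 0-110, 001-1, 1-100
Cover = b'de' + a'cde' + a'b'ce + a'bd' + ac'de' + acd'e' + acde + ab'c'  |cover|=8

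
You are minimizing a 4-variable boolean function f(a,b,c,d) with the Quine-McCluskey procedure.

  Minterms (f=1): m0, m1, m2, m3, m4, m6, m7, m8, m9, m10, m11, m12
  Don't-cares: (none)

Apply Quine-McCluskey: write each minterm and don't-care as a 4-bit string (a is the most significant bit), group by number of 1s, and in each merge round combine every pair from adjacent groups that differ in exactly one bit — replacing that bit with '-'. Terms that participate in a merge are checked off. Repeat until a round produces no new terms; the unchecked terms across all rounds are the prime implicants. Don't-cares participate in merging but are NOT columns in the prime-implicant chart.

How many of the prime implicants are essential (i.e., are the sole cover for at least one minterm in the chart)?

Round 0: 0000✓ 0001✓ 0010✓ 0011✓ 0100✓ 0110✓ 0111✓ 1000✓ 1001✓ 1010✓ 1011✓ 1100✓
Round 1: -000✓ -001✓ -010✓ -011✓ -100✓ 0-00✓ 0-10✓ 0-11✓ 00-0✓ 00-1✓ 000-✓ 001-✓ 01-0✓ 011-✓ 1-00✓ 10-0✓ 10-1✓ 100-✓ 101-✓
Round 2: --00 -0-0✓ -0-1✓ -00-✓ -01-✓ 0--0 0-1- 00--✓ 10--✓
Round 3: -0--
PIs = {--00, -0--, 0--0, 0-1-}
Coverage chart:
  m0: --00,-0--,0--0
  m1: -0-- ←essential
  m2: -0--,0--0,0-1-
  m3: -0--,0-1-
  m4: --00,0--0
  m6: 0--0,0-1-
  m7: 0-1- ←essential
  m8: --00,-0--
  m9: -0-- ←essential
  m10: -0-- ←essential
  m11: -0-- ←essential
  m12: --00 ←essential
Essential: --00, -0--, 0-1-

3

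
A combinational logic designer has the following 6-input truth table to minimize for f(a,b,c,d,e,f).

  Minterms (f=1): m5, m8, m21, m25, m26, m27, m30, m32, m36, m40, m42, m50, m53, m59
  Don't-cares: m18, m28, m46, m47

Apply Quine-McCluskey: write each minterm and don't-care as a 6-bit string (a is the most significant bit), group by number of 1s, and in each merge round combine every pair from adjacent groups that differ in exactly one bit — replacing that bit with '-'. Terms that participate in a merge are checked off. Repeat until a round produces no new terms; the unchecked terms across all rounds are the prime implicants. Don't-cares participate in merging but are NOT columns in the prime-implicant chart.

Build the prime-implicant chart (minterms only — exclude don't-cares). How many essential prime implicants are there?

7

[col 0] 000101*, 001000*, 010010*, 010101*, 011001*, 011010*, 011011*, 011100*, 011110*, 100000*, 100100*, 101000*, 101010*, 101110*, 101111*, 110010*, 110101*, 111011*
[col 1] -01000, -10010, -10101, -11011, 0-0101, 01-010, 011-10, 0110-1, 01101-, 0111-0, 10-000, 100-00, 101-10, 1010-0, 10111-
Prime implicants: -01000, -10010, -10101, -11011, 0-0101, 01-010, 011-10, 0110-1, 01101-, 0111-0, 10-000, 100-00, 101-10, 1010-0, 10111-
PI chart (minterm → PIs covering it):
  5 | 0-0101  (sole → essential)
  8 | -01000  (sole → essential)
  21 | -10101,0-0101
  25 | 0110-1  (sole → essential)
  26 | 01-010,011-10,01101-
  27 | -11011,0110-1,01101-
  30 | 011-10,0111-0
  32 | 10-000,100-00
  36 | 100-00  (sole → essential)
  40 | -01000,10-000,1010-0
  42 | 101-10,1010-0
  50 | -10010  (sole → essential)
  53 | -10101  (sole → essential)
  59 | -11011  (sole → essential)
Essential prime implicants: -01000, -10010, -10101, -11011, 0-0101, 0110-1, 100-00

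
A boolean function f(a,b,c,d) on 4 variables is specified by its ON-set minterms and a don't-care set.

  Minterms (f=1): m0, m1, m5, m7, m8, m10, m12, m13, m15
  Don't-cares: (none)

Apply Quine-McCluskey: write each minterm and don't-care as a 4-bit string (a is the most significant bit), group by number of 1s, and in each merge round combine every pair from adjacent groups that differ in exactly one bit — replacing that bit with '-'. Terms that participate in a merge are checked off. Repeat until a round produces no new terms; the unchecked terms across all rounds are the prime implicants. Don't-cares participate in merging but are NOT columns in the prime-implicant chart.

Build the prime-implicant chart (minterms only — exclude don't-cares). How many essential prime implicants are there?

2

size-2^0 implicants → 0000(✓)  0001(✓)  0101(✓)  0111(✓)  1000(✓)  1010(✓)  1100(✓)  1101(✓)  1111(✓)
size-2^1 implicants → -000  -101(✓)  -111(✓)  0-01  000-  01-1(✓)  1-00  10-0  11-1(✓)  110-
size-2^2 implicants → -1-1
Unchecked terms (primes): -000, -1-1, 0-01, 000-, 1-00, 10-0, 110-
Minterm coverage:
  m0 ⊆ -000,000-
  m1 ⊆ 0-01,000-
  m5 ⊆ -1-1,0-01
  m7 ⊆ -1-1 [E]
  m8 ⊆ -000,1-00,10-0
  m10 ⊆ 10-0 [E]
  m12 ⊆ 1-00,110-
  m13 ⊆ -1-1,110-
  m15 ⊆ -1-1 [E]
E = {-1-1, 10-0}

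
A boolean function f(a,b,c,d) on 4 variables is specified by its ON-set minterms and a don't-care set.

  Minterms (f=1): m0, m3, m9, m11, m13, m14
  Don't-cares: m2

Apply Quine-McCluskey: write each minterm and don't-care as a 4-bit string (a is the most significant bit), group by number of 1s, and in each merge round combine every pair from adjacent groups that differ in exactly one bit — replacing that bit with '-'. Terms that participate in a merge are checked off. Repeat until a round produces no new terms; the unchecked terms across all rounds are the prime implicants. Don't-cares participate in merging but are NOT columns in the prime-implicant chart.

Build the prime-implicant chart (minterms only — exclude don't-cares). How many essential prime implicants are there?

size-2^0 implicants → 0000(✓)  0010(✓)  0011(✓)  1001(✓)  1011(✓)  1101(✓)  1110
size-2^1 implicants → -011  00-0  001-  1-01  10-1
Unchecked terms (primes): -011, 00-0, 001-, 1-01, 10-1, 1110
Minterm coverage:
  m0 ⊆ 00-0 [E]
  m3 ⊆ -011,001-
  m9 ⊆ 1-01,10-1
  m11 ⊆ -011,10-1
  m13 ⊆ 1-01 [E]
  m14 ⊆ 1110 [E]
E = {00-0, 1-01, 1110}

3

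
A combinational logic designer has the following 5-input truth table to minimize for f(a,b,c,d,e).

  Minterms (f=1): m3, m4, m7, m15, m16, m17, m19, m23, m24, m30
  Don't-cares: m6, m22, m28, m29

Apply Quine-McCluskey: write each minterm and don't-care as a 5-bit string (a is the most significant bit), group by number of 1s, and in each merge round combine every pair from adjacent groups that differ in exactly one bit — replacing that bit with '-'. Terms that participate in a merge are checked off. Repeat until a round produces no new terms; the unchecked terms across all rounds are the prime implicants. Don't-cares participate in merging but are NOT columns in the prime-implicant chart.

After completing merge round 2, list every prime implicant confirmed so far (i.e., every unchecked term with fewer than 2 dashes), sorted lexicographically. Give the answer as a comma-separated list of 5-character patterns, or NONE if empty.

[col 0] 00011*, 00100*, 00110*, 00111*, 01111*, 10000*, 10001*, 10011*, 10110*, 10111*, 11000*, 11100*, 11101*, 11110*
[col 1] -0011*, -0110*, -0111*, 0-111, 00-11*, 001-0, 0011-*, 1-000, 1-110, 10-11*, 100-1, 1000-, 1011-*, 11-00, 111-0, 1110-
[col 2] -0-11, -011-
Prime implicants: -0-11, -011-, 0-111, 001-0, 1-000, 1-110, 100-1, 1000-, 11-00, 111-0, 1110-

0-111, 001-0, 1-000, 1-110, 100-1, 1000-, 11-00, 111-0, 1110-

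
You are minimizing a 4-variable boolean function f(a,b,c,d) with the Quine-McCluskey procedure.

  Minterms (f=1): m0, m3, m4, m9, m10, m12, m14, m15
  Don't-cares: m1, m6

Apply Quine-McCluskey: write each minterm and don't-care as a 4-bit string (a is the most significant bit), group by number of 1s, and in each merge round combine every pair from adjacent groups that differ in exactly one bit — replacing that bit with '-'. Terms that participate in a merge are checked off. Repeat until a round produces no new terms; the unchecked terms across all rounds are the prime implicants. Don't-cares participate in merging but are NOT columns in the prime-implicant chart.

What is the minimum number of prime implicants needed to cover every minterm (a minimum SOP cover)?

6

size-2^0 implicants → 0000(✓)  0001(✓)  0011(✓)  0100(✓)  0110(✓)  1001(✓)  1010(✓)  1100(✓)  1110(✓)  1111(✓)
size-2^1 implicants → -001  -100(✓)  -110(✓)  0-00  00-1  000-  01-0(✓)  1-10  11-0(✓)  111-
size-2^2 implicants → -1-0
Unchecked terms (primes): -001, -1-0, 0-00, 00-1, 000-, 1-10, 111-
Minterm coverage:
  m0 ⊆ 0-00,000-
  m3 ⊆ 00-1 [E]
  m4 ⊆ -1-0,0-00
  m9 ⊆ -001 [E]
  m10 ⊆ 1-10 [E]
  m12 ⊆ -1-0 [E]
  m14 ⊆ -1-0,1-10,111-
  m15 ⊆ 111- [E]
E = {-001, -1-0, 00-1, 1-10, 111-}
Petrick residual → 0-00
Cover = b'c'd + bd' + a'c'd' + a'b'd + acd' + abc  |cover|=6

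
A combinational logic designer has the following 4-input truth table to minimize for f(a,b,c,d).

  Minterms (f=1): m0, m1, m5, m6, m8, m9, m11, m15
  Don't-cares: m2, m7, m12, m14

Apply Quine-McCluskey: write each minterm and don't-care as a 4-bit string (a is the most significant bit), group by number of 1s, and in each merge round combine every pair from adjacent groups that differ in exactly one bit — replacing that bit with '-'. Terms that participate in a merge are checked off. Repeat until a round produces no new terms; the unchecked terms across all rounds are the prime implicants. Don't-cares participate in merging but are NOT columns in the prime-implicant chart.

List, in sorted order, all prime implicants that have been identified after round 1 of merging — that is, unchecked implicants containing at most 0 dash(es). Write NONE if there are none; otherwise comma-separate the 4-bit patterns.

[col 0] 0000*, 0001*, 0010*, 0101*, 0110*, 0111*, 1000*, 1001*, 1011*, 1100*, 1110*, 1111*
[col 1] -000*, -001*, -110*, -111*, 0-01, 0-10, 00-0, 000-*, 01-1, 011-*, 1-00, 1-11, 10-1, 100-*, 11-0, 111-*
[col 2] -00-, -11-
Prime implicants: -00-, -11-, 0-01, 0-10, 00-0, 01-1, 1-00, 1-11, 10-1, 11-0

NONE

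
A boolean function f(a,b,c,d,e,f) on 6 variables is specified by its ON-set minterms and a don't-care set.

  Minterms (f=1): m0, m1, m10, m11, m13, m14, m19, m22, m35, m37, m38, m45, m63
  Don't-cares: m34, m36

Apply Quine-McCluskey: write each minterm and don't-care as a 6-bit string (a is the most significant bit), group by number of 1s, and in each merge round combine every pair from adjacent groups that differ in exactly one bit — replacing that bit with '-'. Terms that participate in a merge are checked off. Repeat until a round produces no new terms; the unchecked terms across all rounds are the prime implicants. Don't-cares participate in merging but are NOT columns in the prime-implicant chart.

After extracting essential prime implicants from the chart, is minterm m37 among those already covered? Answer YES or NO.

Round 0: 000000✓ 000001✓ 001010✓ 001011✓ 001101✓ 001110✓ 010011 010110 100010✓ 100011✓ 100100✓ 100101✓ 100110✓ 101101✓ 111111
Round 1: -01101 00000- 001-10 00101- 10-101 100-10 10001- 1001-0 10010-
PIs = {-01101, 00000-, 001-10, 00101-, 010011, 010110, 10-101, 100-10, 10001-, 1001-0, 10010-, 111111}
Coverage chart:
  m0: 00000- ←essential
  m1: 00000- ←essential
  m10: 001-10,00101-
  m11: 00101- ←essential
  m13: -01101 ←essential
  m14: 001-10 ←essential
  m19: 010011 ←essential
  m22: 010110 ←essential
  m35: 10001- ←essential
  m37: 10-101,10010-
  m38: 100-10,1001-0
  m45: -01101,10-101
  m63: 111111 ←essential
Essential: -01101, 00000-, 001-10, 00101-, 010011, 010110, 10001-, 111111

NO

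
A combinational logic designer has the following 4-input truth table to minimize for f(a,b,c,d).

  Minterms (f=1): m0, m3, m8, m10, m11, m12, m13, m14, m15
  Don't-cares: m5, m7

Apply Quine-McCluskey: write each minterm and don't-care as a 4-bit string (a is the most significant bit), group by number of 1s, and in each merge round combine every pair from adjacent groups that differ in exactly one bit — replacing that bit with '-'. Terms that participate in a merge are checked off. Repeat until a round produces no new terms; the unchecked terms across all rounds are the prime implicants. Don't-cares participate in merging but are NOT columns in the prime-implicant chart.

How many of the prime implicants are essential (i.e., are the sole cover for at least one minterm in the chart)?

2

size-2^0 implicants → 0000(✓)  0011(✓)  0101(✓)  0111(✓)  1000(✓)  1010(✓)  1011(✓)  1100(✓)  1101(✓)  1110(✓)  1111(✓)
size-2^1 implicants → -000  -011(✓)  -101(✓)  -111(✓)  0-11(✓)  01-1(✓)  1-00(✓)  1-10(✓)  1-11(✓)  10-0(✓)  101-(✓)  11-0(✓)  11-1(✓)  110-(✓)  111-(✓)
size-2^2 implicants → --11  -1-1  1--0  1-1-  11--
Unchecked terms (primes): --11, -000, -1-1, 1--0, 1-1-, 11--
Minterm coverage:
  m0 ⊆ -000 [E]
  m3 ⊆ --11 [E]
  m8 ⊆ -000,1--0
  m10 ⊆ 1--0,1-1-
  m11 ⊆ --11,1-1-
  m12 ⊆ 1--0,11--
  m13 ⊆ -1-1,11--
  m14 ⊆ 1--0,1-1-,11--
  m15 ⊆ --11,-1-1,1-1-,11--
E = {--11, -000}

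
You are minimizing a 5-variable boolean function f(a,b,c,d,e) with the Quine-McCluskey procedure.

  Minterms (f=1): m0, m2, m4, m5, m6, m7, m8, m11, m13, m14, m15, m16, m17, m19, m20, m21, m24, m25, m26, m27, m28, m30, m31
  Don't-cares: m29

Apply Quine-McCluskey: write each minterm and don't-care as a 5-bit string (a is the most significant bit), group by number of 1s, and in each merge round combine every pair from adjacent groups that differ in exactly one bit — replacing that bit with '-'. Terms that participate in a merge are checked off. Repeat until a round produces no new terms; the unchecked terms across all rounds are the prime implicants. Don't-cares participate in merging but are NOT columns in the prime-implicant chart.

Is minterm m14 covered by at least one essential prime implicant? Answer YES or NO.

size-2^0 implicants → 00000(✓)  00010(✓)  00100(✓)  00101(✓)  00110(✓)  00111(✓)  01000(✓)  01011(✓)  01101(✓)  01110(✓)  01111(✓)  10000(✓)  10001(✓)  10011(✓)  10100(✓)  10101(✓)  11000(✓)  11001(✓)  11010(✓)  11011(✓)  11100(✓)  11101(✓)  11110(✓)  11111(✓)
size-2^1 implicants → -0000(✓)  -0100(✓)  -0101(✓)  -1000(✓)  -1011(✓)  -1101(✓)  -1110(✓)  -1111(✓)  0-000(✓)  0-101(✓)  0-110(✓)  0-111(✓)  00-00(✓)  00-10(✓)  000-0(✓)  001-0(✓)  001-1(✓)  0010-(✓)  0011-(✓)  01-11(✓)  011-1(✓)  0111-(✓)  1-000(✓)  1-001(✓)  1-011(✓)  1-100(✓)  1-101(✓)  10-00(✓)  10-01(✓)  100-1(✓)  1000-(✓)  1010-(✓)  11-00(✓)  11-01(✓)  11-10(✓)  11-11(✓)  110-0(✓)  110-1(✓)  1100-(✓)  1101-(✓)  111-0(✓)  111-1(✓)  1110-(✓)  1111-(✓)
size-2^2 implicants → --000  --101  -0-00  -010-  -1-11  -11-1  -111-  0-1-1  0-11-  00--0  001--  1--00(✓)  1--01(✓)  1-0-1  1-00-(✓)  1-10-(✓)  10-0-(✓)  11--0(✓)  11--1(✓)  11-0-(✓)  11-1-(✓)  110--(✓)  111--(✓)
size-2^3 implicants → 1--0-  11---
Unchecked terms (primes): --000, --101, -0-00, -010-, -1-11, -11-1, -111-, 0-1-1, 0-11-, 00--0, 001--, 1--0-, 1-0-1, 11---
Minterm coverage:
  m0 ⊆ --000,-0-00,00--0
  m2 ⊆ 00--0 [E]
  m4 ⊆ -0-00,-010-,00--0,001--
  m5 ⊆ --101,-010-,0-1-1,001--
  m6 ⊆ 0-11-,00--0,001--
  m7 ⊆ 0-1-1,0-11-,001--
  m8 ⊆ --000 [E]
  m11 ⊆ -1-11 [E]
  m13 ⊆ --101,-11-1,0-1-1
  m14 ⊆ -111-,0-11-
  m15 ⊆ -1-11,-11-1,-111-,0-1-1,0-11-
  m16 ⊆ --000,-0-00,1--0-
  m17 ⊆ 1--0-,1-0-1
  m19 ⊆ 1-0-1 [E]
  m20 ⊆ -0-00,-010-,1--0-
  m21 ⊆ --101,-010-,1--0-
  m24 ⊆ --000,1--0-,11---
  m25 ⊆ 1--0-,1-0-1,11---
  m26 ⊆ 11--- [E]
  m27 ⊆ -1-11,1-0-1,11---
  m28 ⊆ 1--0-,11---
  m30 ⊆ -111-,11---
  m31 ⊆ -1-11,-11-1,-111-,11---
E = {--000, -1-11, 00--0, 1-0-1, 11---}

NO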